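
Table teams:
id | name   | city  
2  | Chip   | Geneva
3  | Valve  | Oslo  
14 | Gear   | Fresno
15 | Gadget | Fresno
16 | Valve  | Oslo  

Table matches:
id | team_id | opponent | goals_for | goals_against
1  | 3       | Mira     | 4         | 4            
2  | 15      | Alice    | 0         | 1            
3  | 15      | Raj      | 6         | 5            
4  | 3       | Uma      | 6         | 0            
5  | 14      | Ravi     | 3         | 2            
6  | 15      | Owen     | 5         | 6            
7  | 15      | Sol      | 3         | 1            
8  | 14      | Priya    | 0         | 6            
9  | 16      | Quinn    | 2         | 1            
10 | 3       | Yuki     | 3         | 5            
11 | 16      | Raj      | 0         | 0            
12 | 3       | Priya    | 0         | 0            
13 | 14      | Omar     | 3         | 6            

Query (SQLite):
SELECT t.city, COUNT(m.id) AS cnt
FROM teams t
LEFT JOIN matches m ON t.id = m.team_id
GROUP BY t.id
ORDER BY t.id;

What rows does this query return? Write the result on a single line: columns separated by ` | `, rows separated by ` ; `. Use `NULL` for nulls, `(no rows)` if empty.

LEFT JOIN keeps every teams row; unmatched ones get NULL for matches columns.
Group by teams.id and compute COUNT(m.id). COUNT(col) of an all-NULL group is 0.
  2: ids {—} → COUNT(m.id)=0
  3: ids {1, 4, 10, 12} → COUNT(m.id)=4
  14: ids {5, 8, 13} → COUNT(m.id)=3
  15: ids {2, 3, 6, 7} → COUNT(m.id)=4
  16: ids {9, 11} → COUNT(m.id)=2

Geneva | 0 ; Oslo | 4 ; Fresno | 3 ; Fresno | 4 ; Oslo | 2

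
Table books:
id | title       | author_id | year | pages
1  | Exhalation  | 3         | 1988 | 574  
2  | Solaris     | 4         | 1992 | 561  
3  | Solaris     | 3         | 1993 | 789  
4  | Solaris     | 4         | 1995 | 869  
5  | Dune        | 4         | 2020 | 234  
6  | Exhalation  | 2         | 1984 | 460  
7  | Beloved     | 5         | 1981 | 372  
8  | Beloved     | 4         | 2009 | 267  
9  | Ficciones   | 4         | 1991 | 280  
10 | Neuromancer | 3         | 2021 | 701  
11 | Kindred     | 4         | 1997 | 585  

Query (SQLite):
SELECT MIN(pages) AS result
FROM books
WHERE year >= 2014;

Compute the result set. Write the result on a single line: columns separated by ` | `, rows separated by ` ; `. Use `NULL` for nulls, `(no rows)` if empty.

234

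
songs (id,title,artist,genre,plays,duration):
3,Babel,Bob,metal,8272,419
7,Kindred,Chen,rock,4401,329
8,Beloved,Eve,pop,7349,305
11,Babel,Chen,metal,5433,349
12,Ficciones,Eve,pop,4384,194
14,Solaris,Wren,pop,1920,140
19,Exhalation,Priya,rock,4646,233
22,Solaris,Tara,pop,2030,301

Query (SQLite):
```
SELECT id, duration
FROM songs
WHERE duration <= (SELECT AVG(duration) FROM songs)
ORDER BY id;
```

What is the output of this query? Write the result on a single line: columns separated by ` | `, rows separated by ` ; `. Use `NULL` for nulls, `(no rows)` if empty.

12 | 194 ; 14 | 140 ; 19 | 233

Scalar subquery: AVG(duration) over all songs rows = 283.75.
Keep rows where duration <= that value.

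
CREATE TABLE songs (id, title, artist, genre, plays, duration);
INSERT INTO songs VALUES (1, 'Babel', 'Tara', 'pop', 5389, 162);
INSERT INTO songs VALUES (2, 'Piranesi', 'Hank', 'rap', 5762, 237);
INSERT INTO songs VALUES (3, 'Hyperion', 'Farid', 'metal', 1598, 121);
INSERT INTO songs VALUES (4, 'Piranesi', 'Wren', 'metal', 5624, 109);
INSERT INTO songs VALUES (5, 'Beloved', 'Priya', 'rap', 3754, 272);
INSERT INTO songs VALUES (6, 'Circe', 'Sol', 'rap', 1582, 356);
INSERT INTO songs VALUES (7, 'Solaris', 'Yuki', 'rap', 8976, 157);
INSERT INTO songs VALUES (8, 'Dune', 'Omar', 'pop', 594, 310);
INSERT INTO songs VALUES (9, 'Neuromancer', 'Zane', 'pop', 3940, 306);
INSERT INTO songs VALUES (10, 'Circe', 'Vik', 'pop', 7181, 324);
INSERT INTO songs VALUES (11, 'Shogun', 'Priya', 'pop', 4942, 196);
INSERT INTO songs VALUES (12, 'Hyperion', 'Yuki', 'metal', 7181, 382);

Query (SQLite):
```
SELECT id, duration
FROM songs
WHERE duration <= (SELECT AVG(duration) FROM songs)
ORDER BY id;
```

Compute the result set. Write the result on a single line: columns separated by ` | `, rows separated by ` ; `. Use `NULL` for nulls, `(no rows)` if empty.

1 | 162 ; 2 | 237 ; 3 | 121 ; 4 | 109 ; 7 | 157 ; 11 | 196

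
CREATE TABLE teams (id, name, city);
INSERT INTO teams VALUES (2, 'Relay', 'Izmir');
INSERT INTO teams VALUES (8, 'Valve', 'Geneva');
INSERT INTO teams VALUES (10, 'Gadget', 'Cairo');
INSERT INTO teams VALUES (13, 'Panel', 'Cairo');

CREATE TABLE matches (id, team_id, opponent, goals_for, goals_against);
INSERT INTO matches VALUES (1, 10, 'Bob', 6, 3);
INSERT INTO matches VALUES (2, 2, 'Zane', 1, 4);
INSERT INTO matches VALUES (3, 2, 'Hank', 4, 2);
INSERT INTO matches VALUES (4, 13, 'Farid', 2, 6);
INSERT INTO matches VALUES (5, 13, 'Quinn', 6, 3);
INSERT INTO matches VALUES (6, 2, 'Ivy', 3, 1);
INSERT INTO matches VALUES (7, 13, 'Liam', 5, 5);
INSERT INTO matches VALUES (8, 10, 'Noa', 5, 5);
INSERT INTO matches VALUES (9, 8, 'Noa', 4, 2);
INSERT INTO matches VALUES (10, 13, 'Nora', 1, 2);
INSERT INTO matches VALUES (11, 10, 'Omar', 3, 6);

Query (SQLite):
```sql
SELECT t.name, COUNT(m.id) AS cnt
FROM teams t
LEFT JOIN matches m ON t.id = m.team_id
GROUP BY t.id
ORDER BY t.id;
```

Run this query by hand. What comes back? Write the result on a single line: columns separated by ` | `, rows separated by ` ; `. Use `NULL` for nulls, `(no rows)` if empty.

Relay | 3 ; Valve | 1 ; Gadget | 3 ; Panel | 4

LEFT JOIN keeps every teams row; unmatched ones get NULL for matches columns.
Group by teams.id and compute COUNT(m.id). COUNT(col) of an all-NULL group is 0.
  2: ids {2, 3, 6} → COUNT(m.id)=3
  8: ids {9} → COUNT(m.id)=1
  10: ids {1, 8, 11} → COUNT(m.id)=3
  13: ids {4, 5, 7, 10} → COUNT(m.id)=4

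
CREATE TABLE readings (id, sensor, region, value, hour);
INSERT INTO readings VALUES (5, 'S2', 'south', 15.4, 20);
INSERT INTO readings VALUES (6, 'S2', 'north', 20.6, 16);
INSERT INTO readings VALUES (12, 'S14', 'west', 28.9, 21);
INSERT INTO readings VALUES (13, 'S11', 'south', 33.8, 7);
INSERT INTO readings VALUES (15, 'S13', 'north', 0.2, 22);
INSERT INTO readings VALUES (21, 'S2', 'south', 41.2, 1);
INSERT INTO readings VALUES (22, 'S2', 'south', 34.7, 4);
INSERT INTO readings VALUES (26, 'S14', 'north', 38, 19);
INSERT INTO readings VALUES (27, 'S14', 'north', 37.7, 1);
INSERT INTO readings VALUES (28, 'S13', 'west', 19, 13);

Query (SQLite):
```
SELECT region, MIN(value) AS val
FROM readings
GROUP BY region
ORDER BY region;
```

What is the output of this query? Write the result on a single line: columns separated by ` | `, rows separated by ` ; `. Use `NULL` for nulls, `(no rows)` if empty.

Partition readings by region; compute MIN(value) within each group.
  north: ids {6, 15, 26, 27} → MIN(value)=0.2
  south: ids {5, 13, 21, 22} → MIN(value)=15.4
  west: ids {12, 28} → MIN(value)=19

north | 0.2 ; south | 15.4 ; west | 19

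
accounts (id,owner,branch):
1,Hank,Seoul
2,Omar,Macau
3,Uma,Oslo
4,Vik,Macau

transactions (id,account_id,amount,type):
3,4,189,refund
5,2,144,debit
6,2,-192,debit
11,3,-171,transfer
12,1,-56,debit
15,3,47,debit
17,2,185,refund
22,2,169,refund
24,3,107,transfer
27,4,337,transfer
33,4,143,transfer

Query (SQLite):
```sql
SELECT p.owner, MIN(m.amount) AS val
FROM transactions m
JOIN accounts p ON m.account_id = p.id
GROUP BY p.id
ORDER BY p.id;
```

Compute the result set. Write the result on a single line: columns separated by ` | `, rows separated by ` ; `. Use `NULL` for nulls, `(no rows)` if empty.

Join each transactions row to its accounts via account_id.
Group joined rows by accounts.id; compute MIN(m.amount) per group.
  1: ids {12} → MIN(m.amount)=-56
  2: ids {5, 6, 17, 22} → MIN(m.amount)=-192
  3: ids {11, 15, 24} → MIN(m.amount)=-171
  4: ids {3, 27, 33} → MIN(m.amount)=143

Hank | -56 ; Omar | -192 ; Uma | -171 ; Vik | 143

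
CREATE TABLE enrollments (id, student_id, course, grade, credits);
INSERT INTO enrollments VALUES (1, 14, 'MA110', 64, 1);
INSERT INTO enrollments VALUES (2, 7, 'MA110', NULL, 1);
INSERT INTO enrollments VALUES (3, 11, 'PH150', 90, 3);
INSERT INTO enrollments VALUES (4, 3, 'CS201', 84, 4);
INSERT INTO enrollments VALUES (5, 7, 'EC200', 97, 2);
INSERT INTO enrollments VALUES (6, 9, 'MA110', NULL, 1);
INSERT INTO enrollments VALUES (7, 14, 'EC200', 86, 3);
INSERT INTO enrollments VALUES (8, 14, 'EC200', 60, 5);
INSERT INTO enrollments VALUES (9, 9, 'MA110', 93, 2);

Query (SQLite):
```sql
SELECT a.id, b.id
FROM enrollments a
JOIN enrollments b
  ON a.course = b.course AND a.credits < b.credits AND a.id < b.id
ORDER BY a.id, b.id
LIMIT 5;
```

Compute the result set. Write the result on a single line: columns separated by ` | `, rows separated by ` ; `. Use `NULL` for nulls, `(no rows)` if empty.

Pairs (a,b) with same course, a.credits < b.credits, a.id < b.id.
course groups: CS201:{4} EC200:{5,7,8} MA110:{1,2,6,9} PH150:{3}
Ordered by (a.id, b.id); first 5.

1 | 9 ; 2 | 9 ; 5 | 7 ; 5 | 8 ; 6 | 9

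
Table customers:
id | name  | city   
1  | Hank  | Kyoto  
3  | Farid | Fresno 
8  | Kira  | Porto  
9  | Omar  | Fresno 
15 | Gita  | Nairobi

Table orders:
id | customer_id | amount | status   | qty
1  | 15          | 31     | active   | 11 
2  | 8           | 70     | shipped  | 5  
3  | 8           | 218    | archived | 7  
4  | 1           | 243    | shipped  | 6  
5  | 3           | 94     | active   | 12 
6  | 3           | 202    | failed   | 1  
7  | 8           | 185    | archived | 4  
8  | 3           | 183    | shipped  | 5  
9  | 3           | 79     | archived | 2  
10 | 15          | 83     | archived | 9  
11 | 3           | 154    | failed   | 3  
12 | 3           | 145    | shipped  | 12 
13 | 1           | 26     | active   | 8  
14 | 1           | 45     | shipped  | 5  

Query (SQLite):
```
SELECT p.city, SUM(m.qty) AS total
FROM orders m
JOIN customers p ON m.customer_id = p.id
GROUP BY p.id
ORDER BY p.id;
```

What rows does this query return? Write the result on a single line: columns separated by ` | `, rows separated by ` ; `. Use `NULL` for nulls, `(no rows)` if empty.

Kyoto | 19 ; Fresno | 35 ; Porto | 16 ; Nairobi | 20

Join each orders row to its customers via customer_id.
Group joined rows by customers.id; compute SUM(m.qty) per group.
  1: ids {4, 13, 14} → SUM(m.qty)=19
  3: ids {5, 6, 8, 9, 11, 12} → SUM(m.qty)=35
  8: ids {2, 3, 7} → SUM(m.qty)=16
  15: ids {1, 10} → SUM(m.qty)=20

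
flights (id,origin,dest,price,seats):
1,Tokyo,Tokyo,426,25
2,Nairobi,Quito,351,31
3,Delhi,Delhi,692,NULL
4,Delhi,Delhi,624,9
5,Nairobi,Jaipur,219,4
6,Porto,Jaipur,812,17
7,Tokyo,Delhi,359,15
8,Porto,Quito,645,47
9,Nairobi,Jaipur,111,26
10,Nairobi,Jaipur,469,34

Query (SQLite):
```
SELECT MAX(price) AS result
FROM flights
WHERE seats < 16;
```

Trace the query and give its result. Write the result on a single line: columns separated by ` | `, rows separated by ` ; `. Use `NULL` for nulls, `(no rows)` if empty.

624

Rows where seats < 16 → price values: [624, 219, 359].
MAX of non-NULL values = 624.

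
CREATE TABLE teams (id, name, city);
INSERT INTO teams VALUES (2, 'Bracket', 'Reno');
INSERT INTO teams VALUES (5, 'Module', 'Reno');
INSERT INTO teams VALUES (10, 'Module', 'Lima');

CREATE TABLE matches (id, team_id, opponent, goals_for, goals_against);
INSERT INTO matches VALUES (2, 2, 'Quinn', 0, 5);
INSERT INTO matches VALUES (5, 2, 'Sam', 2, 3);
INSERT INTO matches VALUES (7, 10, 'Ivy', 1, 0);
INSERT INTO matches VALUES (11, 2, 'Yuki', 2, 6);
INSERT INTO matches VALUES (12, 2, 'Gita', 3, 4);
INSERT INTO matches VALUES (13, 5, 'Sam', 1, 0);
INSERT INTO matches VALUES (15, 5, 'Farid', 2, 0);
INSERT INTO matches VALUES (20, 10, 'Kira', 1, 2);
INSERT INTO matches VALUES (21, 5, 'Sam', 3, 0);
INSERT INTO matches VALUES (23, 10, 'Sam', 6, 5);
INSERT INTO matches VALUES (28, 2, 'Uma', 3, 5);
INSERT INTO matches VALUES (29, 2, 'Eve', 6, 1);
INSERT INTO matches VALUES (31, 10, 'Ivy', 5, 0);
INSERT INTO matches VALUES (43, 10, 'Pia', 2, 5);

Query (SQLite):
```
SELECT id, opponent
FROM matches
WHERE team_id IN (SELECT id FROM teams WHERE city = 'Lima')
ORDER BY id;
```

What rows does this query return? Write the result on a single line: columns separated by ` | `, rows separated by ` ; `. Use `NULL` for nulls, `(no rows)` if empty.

Inner query: teams.id where city = 'Lima'.
Outer: keep matches rows whose team_id is in that set.
Inner query → {10}

7 | Ivy ; 20 | Kira ; 23 | Sam ; 31 | Ivy ; 43 | Pia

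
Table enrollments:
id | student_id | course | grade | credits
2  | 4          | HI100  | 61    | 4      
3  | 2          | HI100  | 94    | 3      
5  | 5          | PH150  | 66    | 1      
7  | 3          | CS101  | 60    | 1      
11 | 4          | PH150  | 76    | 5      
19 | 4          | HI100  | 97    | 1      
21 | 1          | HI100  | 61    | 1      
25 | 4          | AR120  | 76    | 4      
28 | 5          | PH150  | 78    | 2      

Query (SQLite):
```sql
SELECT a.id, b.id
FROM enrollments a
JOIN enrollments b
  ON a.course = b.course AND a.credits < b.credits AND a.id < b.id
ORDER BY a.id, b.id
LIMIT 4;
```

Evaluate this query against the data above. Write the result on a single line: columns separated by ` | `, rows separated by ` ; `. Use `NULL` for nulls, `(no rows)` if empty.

Pairs (a,b) with same course, a.credits < b.credits, a.id < b.id.
course groups: AR120:{25} CS101:{7} HI100:{2,3,19,21} PH150:{5,11,28}
Ordered by (a.id, b.id); first 4.

5 | 11 ; 5 | 28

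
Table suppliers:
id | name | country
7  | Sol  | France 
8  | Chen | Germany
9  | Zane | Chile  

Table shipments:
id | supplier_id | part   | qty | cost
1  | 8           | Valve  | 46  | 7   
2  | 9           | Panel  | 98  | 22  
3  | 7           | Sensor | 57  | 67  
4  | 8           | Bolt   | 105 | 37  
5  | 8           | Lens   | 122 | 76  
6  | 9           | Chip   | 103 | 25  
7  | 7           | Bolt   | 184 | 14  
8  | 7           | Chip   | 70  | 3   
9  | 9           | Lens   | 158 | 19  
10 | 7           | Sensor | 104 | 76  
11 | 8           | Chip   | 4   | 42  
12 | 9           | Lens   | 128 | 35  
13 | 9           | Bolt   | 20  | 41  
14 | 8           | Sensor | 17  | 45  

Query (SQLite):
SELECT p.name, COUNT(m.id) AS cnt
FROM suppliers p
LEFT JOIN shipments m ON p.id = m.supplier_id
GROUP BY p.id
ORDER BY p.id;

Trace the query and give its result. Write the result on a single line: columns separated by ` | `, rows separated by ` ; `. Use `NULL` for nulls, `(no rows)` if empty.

LEFT JOIN keeps every suppliers row; unmatched ones get NULL for shipments columns.
Group by suppliers.id and compute COUNT(m.id). COUNT(col) of an all-NULL group is 0.
  7: ids {3, 7, 8, 10} → COUNT(m.id)=4
  8: ids {1, 4, 5, 11, 14} → COUNT(m.id)=5
  9: ids {2, 6, 9, 12, 13} → COUNT(m.id)=5

Sol | 4 ; Chen | 5 ; Zane | 5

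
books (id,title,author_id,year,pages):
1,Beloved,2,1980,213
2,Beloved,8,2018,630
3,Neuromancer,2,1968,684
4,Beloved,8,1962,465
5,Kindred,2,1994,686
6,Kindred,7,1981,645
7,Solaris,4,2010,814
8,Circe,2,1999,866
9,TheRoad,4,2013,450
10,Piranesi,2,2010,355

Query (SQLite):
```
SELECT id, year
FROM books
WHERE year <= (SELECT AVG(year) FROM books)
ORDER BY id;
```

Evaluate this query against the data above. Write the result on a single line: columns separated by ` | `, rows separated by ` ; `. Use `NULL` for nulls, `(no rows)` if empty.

Scalar subquery: AVG(year) over all books rows = 1993.5.
Keep rows where year <= that value.

1 | 1980 ; 3 | 1968 ; 4 | 1962 ; 6 | 1981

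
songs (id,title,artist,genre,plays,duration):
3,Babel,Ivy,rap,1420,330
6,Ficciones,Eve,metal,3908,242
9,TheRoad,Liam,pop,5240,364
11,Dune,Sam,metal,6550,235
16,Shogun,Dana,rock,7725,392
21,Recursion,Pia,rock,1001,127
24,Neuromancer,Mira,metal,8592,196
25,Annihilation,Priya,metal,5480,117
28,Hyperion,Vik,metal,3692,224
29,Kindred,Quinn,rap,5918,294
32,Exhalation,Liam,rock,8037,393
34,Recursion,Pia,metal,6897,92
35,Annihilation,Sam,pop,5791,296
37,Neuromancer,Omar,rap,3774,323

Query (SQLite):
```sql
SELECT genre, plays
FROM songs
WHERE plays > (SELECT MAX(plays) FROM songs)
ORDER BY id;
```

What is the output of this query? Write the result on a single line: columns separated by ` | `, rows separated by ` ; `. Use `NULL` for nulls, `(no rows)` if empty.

Scalar subquery: MAX(plays) over all songs rows = 8592.
Keep rows where plays > that value.

(no rows)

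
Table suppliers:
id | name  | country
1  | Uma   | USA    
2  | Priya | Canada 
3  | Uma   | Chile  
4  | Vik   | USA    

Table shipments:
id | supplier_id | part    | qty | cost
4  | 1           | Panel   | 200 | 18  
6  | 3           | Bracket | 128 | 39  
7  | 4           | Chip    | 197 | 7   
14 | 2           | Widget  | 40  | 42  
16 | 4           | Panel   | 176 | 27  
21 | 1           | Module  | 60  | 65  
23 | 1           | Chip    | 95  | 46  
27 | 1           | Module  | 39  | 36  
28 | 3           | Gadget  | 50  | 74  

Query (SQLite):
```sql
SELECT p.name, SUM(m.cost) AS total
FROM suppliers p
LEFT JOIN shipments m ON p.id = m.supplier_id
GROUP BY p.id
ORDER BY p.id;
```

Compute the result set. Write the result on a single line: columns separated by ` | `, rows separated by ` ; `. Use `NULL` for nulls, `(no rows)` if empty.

Uma | 165 ; Priya | 42 ; Uma | 113 ; Vik | 34

LEFT JOIN keeps every suppliers row; unmatched ones get NULL for shipments columns.
Group by suppliers.id and compute SUM(m.cost). SUM over an all-NULL group is NULL.
  1: ids {4, 21, 23, 27} → SUM(m.cost)=165
  2: ids {14} → SUM(m.cost)=42
  3: ids {6, 28} → SUM(m.cost)=113
  4: ids {7, 16} → SUM(m.cost)=34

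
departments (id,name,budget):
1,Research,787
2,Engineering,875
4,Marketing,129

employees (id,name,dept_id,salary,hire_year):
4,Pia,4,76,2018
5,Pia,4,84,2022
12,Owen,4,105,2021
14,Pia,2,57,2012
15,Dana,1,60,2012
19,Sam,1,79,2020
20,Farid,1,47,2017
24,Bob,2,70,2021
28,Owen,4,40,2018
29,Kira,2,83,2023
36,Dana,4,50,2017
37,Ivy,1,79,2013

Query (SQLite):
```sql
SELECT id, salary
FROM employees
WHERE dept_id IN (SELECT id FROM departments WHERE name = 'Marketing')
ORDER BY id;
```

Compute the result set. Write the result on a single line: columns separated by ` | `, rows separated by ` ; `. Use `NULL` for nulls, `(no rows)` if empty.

Inner query: departments.id where name = 'Marketing'.
Outer: keep employees rows whose dept_id is in that set.
Inner query → {4}

4 | 76 ; 5 | 84 ; 12 | 105 ; 28 | 40 ; 36 | 50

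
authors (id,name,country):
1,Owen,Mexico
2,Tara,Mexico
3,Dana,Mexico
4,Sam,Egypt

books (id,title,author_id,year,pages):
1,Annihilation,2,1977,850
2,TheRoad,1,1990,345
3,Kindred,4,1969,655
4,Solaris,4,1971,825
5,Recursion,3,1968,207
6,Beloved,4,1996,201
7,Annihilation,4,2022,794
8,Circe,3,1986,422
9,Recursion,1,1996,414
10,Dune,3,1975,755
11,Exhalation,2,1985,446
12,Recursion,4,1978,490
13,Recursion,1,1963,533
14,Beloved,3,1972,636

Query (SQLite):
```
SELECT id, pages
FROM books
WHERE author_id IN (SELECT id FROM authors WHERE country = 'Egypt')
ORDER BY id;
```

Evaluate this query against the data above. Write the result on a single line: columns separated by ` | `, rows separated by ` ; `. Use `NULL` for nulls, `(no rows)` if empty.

3 | 655 ; 4 | 825 ; 6 | 201 ; 7 | 794 ; 12 | 490

Inner query: authors.id where country = 'Egypt'.
Outer: keep books rows whose author_id is in that set.
Inner query → {4}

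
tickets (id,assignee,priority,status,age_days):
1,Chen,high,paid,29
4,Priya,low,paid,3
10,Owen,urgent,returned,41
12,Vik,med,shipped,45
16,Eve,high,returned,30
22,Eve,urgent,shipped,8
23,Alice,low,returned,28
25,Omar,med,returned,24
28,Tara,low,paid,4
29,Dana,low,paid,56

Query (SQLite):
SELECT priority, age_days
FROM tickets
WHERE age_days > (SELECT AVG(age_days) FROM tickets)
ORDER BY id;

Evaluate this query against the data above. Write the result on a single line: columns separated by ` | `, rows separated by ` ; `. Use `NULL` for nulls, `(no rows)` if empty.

Scalar subquery: AVG(age_days) over all tickets rows = 26.8.
Keep rows where age_days > that value.

high | 29 ; urgent | 41 ; med | 45 ; high | 30 ; low | 28 ; low | 56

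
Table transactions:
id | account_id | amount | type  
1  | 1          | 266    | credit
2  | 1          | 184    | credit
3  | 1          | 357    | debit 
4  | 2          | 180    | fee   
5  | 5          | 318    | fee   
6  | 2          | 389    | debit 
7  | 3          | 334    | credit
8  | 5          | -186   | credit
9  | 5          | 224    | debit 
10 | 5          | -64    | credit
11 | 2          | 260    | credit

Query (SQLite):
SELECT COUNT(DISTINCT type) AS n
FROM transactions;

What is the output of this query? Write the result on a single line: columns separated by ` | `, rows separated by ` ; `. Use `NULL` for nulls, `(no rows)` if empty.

Count distinct non-NULL type values.

3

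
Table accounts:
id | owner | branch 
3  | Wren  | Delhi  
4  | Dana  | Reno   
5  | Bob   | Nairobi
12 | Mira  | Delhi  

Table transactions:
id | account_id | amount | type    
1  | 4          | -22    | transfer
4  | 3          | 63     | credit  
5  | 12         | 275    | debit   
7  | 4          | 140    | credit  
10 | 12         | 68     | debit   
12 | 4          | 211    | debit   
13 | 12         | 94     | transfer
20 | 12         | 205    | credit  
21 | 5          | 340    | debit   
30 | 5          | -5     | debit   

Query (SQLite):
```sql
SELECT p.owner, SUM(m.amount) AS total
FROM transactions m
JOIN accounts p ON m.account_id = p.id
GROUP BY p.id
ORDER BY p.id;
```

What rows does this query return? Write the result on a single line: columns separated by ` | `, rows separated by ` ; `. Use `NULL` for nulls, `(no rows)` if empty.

Join each transactions row to its accounts via account_id.
Group joined rows by accounts.id; compute SUM(m.amount) per group.
  3: ids {4} → SUM(m.amount)=63
  4: ids {1, 7, 12} → SUM(m.amount)=329
  5: ids {21, 30} → SUM(m.amount)=335
  12: ids {5, 10, 13, 20} → SUM(m.amount)=642

Wren | 63 ; Dana | 329 ; Bob | 335 ; Mira | 642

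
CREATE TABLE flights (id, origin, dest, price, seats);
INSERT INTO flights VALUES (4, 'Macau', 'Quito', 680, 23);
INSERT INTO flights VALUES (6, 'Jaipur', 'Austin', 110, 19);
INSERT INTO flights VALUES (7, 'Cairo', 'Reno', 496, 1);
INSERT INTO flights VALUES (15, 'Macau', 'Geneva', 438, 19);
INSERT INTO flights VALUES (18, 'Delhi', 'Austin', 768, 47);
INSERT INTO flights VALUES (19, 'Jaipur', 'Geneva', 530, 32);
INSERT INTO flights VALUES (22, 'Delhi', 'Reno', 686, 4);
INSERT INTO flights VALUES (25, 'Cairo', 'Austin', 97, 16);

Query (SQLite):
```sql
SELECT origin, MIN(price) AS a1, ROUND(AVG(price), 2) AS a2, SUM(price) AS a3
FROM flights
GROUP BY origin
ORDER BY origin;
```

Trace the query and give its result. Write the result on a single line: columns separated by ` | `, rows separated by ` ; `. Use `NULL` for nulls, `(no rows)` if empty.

Cairo | 97 | 296.5 | 593 ; Delhi | 686 | 727 | 1454 ; Jaipur | 110 | 320 | 640 ; Macau | 438 | 559 | 1118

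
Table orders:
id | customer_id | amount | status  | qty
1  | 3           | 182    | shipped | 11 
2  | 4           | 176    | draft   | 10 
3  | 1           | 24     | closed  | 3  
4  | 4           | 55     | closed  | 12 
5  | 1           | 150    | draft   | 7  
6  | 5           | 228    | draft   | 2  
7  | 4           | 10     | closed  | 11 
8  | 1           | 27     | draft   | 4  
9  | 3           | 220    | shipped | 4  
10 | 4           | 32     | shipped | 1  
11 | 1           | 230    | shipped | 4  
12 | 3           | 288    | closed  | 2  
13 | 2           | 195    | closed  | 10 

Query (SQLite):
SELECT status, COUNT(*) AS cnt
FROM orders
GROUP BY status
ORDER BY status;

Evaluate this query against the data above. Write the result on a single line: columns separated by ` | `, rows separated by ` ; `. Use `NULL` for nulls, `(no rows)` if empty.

Partition orders by status; compute COUNT(*) within each group.
  closed: ids {3, 4, 7, 12, 13} → COUNT(*)=5
  draft: ids {2, 5, 6, 8} → COUNT(*)=4
  shipped: ids {1, 9, 10, 11} → COUNT(*)=4

closed | 5 ; draft | 4 ; shipped | 4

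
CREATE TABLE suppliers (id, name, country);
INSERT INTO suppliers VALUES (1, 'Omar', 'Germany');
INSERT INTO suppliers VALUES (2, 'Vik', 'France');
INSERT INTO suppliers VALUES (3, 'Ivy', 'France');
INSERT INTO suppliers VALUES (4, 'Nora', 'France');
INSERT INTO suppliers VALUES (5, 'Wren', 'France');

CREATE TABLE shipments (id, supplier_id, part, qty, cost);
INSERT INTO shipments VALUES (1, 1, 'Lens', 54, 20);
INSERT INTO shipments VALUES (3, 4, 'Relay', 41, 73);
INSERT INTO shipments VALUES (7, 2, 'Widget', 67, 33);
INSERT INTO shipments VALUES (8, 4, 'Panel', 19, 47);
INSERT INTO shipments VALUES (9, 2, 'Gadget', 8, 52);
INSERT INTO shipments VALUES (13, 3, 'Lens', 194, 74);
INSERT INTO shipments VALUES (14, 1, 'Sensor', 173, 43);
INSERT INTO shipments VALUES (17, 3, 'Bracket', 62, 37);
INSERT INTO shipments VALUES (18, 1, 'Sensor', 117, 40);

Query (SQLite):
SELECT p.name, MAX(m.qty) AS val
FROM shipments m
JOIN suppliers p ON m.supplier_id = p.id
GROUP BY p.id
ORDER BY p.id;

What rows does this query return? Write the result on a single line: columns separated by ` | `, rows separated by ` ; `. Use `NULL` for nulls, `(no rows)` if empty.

Omar | 173 ; Vik | 67 ; Ivy | 194 ; Nora | 41

Join each shipments row to its suppliers via supplier_id.
Group joined rows by suppliers.id; compute MAX(m.qty) per group.
  1: ids {1, 14, 18} → MAX(m.qty)=173
  2: ids {7, 9} → MAX(m.qty)=67
  3: ids {13, 17} → MAX(m.qty)=194
  4: ids {3, 8} → MAX(m.qty)=41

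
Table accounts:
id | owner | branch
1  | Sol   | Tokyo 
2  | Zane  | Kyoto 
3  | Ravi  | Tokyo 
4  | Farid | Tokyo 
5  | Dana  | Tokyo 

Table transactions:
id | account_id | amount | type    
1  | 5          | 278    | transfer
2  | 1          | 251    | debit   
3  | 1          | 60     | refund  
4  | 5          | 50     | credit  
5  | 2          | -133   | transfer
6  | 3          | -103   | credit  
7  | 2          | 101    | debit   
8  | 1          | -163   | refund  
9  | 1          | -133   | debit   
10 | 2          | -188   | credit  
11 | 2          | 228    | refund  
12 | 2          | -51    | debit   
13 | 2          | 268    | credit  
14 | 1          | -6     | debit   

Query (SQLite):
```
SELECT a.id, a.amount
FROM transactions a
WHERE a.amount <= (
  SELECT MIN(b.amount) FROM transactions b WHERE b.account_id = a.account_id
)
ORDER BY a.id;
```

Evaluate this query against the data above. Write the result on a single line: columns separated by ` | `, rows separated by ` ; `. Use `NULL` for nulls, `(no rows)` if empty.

4 | 50 ; 6 | -103 ; 8 | -163 ; 10 | -188

For each transactions row a, compute MIN(amount) over rows sharing a.account_id.
Keep row a if a.amount <= that per-group MIN.
  account_id=1: MIN(amount) = -163
  account_id=2: MIN(amount) = -188
  account_id=3: MIN(amount) = -103
  account_id=5: MIN(amount) = 50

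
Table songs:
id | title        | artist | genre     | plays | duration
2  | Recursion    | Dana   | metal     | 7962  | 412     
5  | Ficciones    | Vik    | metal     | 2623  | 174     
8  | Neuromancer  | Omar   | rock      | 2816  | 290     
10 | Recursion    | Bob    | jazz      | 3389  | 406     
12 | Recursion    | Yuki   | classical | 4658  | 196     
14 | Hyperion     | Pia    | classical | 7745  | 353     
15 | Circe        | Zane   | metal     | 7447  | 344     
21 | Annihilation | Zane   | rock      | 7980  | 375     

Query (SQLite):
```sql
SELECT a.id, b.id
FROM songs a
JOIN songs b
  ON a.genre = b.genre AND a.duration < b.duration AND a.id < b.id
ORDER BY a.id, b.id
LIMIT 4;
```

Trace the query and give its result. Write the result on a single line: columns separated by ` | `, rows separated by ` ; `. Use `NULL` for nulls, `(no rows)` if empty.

Pairs (a,b) with same genre, a.duration < b.duration, a.id < b.id.
genre groups: classical:{12,14} jazz:{10} metal:{2,5,15} rock:{8,21}
Ordered by (a.id, b.id); first 4.

5 | 15 ; 8 | 21 ; 12 | 14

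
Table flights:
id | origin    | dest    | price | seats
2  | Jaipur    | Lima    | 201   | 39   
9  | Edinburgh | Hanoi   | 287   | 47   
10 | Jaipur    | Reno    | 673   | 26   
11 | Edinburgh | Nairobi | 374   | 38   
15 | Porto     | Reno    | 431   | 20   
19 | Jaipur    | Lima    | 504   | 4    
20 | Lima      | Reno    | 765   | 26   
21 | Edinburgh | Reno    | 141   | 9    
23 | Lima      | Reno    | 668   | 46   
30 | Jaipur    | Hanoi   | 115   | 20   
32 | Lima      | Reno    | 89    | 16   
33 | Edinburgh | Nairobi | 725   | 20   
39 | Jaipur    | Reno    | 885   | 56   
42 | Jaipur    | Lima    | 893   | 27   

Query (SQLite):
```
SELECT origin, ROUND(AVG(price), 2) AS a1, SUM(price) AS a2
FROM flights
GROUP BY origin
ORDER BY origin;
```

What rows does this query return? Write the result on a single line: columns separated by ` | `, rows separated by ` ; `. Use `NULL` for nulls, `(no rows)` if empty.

Group flights by origin.
Per group compute: ROUND(AVG(price), 2), SUM(price).
  Edinburgh: ids {9, 11, 21, 33} → ROUND(AVG(price), 2)=381.75, SUM(price)=1527
  Jaipur: ids {2, 10, 19, 30, 39, 42} → ROUND(AVG(price), 2)=545.17, SUM(price)=3271
  Lima: ids {20, 23, 32} → ROUND(AVG(price), 2)=507.33, SUM(price)=1522
  Porto: ids {15} → ROUND(AVG(price), 2)=431, SUM(price)=431

Edinburgh | 381.75 | 1527 ; Jaipur | 545.17 | 3271 ; Lima | 507.33 | 1522 ; Porto | 431 | 431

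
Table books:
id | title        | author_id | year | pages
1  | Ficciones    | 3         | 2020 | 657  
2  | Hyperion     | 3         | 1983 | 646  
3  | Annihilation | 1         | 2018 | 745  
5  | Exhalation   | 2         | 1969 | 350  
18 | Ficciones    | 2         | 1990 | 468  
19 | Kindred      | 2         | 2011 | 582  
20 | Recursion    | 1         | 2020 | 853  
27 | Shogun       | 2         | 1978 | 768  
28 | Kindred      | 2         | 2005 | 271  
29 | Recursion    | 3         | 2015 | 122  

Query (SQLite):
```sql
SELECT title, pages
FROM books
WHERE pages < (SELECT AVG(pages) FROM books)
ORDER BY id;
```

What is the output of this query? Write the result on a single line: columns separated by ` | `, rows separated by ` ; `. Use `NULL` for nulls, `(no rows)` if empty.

Scalar subquery: AVG(pages) over all books rows = 546.2.
Keep rows where pages < that value.

Exhalation | 350 ; Ficciones | 468 ; Kindred | 271 ; Recursion | 122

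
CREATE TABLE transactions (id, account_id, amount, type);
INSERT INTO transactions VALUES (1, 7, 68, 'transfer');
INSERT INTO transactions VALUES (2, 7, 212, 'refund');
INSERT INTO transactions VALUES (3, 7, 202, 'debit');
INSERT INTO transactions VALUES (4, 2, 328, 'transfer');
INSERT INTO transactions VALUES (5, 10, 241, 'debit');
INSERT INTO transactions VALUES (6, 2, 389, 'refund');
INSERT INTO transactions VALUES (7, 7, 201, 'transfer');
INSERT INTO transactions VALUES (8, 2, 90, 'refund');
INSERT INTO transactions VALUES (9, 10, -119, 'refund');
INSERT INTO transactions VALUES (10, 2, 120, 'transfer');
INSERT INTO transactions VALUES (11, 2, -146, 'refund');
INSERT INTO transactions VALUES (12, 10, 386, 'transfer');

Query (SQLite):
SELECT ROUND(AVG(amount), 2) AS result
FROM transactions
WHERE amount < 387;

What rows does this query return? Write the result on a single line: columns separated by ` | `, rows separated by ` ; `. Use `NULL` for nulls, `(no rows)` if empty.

143.91

Rows where amount < 387 → amount values: [68, 212, 202, 328, 241, 201, 90, -119, 120, -146, 386].
AVG = 1583 / 11 (rounded to 2 dp).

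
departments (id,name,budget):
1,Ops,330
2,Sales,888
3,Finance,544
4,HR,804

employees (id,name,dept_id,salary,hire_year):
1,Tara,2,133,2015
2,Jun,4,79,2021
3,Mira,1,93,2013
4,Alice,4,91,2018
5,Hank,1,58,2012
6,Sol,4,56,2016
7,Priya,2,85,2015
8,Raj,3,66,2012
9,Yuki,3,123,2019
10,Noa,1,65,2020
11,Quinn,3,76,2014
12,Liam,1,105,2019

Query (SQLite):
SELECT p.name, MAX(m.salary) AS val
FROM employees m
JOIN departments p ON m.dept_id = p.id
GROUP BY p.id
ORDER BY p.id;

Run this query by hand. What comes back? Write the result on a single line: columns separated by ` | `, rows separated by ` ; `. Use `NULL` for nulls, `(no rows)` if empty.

Ops | 105 ; Sales | 133 ; Finance | 123 ; HR | 91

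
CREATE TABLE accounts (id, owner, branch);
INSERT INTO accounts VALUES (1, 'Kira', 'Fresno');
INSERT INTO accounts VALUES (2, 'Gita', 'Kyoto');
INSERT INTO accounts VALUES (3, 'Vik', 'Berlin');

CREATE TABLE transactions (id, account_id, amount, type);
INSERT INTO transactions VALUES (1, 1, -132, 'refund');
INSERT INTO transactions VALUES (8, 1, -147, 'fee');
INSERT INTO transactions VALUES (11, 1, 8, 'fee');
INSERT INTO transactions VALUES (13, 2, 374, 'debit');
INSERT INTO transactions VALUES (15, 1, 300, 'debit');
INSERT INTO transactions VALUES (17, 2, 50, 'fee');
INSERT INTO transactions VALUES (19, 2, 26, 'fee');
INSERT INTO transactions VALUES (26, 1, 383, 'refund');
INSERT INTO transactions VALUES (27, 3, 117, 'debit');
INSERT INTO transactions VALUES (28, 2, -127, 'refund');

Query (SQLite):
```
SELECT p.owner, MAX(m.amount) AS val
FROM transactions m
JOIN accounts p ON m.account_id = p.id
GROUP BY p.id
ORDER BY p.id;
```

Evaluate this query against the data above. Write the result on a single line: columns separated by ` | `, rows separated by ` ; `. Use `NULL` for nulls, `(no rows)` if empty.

Kira | 383 ; Gita | 374 ; Vik | 117

Join each transactions row to its accounts via account_id.
Group joined rows by accounts.id; compute MAX(m.amount) per group.
  1: ids {1, 8, 11, 15, 26} → MAX(m.amount)=383
  2: ids {13, 17, 19, 28} → MAX(m.amount)=374
  3: ids {27} → MAX(m.amount)=117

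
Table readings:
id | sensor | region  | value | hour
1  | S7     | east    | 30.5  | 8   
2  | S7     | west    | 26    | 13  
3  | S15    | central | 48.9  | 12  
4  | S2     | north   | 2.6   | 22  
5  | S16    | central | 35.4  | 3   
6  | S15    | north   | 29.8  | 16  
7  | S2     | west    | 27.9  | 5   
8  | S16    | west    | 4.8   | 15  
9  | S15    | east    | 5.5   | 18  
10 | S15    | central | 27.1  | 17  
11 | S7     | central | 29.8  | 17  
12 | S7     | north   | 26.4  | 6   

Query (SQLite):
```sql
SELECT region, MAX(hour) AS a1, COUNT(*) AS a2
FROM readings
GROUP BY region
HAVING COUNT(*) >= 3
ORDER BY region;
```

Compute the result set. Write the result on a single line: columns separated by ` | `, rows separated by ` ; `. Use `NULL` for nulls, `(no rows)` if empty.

Group readings by region.
Per group compute: MAX(hour), COUNT(*).
HAVING: drop groups with fewer than 3 rows.
  central: ids {3, 5, 10, 11} → MAX(hour)=17, COUNT(*)=4
  east: ids {1, 9} → MAX(hour)=18, COUNT(*)=2
  north: ids {4, 6, 12} → MAX(hour)=22, COUNT(*)=3
  west: ids {2, 7, 8} → MAX(hour)=15, COUNT(*)=3

central | 17 | 4 ; north | 22 | 3 ; west | 15 | 3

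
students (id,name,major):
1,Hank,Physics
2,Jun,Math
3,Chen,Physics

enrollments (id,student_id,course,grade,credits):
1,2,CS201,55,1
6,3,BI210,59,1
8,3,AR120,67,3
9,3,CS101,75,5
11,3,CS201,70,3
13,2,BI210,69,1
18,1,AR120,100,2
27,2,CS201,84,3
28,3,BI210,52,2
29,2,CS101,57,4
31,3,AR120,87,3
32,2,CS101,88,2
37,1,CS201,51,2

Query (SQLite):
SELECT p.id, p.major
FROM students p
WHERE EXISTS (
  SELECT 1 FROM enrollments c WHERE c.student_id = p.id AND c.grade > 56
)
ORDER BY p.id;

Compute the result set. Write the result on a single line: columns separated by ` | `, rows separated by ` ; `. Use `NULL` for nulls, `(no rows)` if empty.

For each students row, check whether any enrollments with matching student_id has grade > 56.
Keep rows where that is true.

1 | Physics ; 2 | Math ; 3 | Physics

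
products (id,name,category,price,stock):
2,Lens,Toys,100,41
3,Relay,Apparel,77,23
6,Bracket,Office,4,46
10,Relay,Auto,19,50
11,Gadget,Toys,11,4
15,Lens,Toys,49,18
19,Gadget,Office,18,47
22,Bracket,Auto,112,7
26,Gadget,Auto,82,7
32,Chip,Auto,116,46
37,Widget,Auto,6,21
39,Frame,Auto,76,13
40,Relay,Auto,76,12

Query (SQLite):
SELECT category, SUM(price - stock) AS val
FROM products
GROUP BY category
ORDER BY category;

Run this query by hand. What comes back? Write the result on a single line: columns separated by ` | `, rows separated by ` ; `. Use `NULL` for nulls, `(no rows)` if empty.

For each row compute price - stock.
Group by category; take SUM of the expression per group.
  Apparel: ids {3} → SUM(price - stock)=54
  Auto: ids {10, 22, 26, 32, 37, 39, 40} → SUM(price - stock)=331
  Office: ids {6, 19} → SUM(price - stock)=-71
  Toys: ids {2, 11, 15} → SUM(price - stock)=97

Apparel | 54 ; Auto | 331 ; Office | -71 ; Toys | 97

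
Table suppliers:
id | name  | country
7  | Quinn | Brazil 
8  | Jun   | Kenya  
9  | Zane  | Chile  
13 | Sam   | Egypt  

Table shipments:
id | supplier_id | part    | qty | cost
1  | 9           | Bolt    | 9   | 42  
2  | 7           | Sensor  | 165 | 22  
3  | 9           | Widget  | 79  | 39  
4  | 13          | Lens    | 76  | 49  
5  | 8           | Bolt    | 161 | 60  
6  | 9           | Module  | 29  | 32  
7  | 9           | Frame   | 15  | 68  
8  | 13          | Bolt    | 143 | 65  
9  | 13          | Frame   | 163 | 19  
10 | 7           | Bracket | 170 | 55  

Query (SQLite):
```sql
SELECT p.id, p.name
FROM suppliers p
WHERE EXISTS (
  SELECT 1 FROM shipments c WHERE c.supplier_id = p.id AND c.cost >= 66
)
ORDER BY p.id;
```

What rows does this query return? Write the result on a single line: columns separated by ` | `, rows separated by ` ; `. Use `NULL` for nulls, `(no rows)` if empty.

9 | Zane

For each suppliers row, check whether any shipments with matching supplier_id has cost >= 66.
Keep rows where that is true.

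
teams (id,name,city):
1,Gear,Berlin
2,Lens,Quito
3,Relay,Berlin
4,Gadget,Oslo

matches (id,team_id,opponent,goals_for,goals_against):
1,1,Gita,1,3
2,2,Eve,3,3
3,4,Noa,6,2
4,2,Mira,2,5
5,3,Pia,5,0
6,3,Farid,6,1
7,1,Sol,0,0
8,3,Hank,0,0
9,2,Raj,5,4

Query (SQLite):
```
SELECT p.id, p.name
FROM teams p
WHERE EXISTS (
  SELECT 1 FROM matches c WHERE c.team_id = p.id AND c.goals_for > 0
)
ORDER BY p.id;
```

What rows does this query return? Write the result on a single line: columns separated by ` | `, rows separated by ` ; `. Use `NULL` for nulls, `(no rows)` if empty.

1 | Gear ; 2 | Lens ; 3 | Relay ; 4 | Gadget

For each teams row, check whether any matches with matching team_id has goals_for > 0.
Keep rows where that is true.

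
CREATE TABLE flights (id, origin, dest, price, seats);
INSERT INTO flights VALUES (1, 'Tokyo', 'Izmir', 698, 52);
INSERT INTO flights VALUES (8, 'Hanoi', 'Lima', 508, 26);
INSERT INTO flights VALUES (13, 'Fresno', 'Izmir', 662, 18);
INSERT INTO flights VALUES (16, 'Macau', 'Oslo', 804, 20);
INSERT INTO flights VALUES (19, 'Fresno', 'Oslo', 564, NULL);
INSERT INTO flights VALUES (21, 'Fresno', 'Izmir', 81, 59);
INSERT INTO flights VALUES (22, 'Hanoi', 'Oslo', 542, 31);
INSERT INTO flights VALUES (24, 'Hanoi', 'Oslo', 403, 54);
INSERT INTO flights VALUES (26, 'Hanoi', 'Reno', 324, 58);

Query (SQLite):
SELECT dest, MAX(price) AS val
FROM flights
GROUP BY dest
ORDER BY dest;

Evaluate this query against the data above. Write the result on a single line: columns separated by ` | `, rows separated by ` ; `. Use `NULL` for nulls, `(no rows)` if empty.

Partition flights by dest; compute MAX(price) within each group.
  Izmir: ids {1, 13, 21} → MAX(price)=698
  Lima: ids {8} → MAX(price)=508
  Oslo: ids {16, 19, 22, 24} → MAX(price)=804
  Reno: ids {26} → MAX(price)=324

Izmir | 698 ; Lima | 508 ; Oslo | 804 ; Reno | 324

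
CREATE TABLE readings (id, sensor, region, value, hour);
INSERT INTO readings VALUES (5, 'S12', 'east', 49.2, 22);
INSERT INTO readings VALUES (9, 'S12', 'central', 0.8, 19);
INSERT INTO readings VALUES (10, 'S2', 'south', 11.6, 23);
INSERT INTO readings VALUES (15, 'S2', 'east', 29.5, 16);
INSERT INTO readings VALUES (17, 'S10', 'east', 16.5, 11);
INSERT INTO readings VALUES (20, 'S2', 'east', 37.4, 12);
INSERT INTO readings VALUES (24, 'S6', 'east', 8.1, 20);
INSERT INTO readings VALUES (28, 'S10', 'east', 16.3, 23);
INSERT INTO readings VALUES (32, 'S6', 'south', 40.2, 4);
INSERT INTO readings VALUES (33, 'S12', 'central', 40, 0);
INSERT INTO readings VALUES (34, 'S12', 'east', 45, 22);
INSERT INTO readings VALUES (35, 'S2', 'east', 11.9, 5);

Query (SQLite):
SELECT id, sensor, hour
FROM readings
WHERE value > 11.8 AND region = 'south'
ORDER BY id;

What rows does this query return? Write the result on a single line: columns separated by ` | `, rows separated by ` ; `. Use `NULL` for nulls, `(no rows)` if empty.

32 | S6 | 4

value > 11.8: ids {5, 15, 17, 20, 28, 32, 33, 34, 35}
region = 'south': ids {10, 32}
Combine with AND.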